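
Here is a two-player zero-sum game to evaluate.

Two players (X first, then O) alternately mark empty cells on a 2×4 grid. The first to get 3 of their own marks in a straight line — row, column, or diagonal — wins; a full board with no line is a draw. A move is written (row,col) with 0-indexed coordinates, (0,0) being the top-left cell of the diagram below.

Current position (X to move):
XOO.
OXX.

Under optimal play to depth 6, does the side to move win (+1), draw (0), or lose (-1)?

value(XOO./OXX., X) = +1

p1 X@[XOO./OXX.]: (0,3)[XOOX/OXX.]+0 (1,3)[XOO./OXXX]+1*
p2 O@[XOO./OXXX] terminal -1; root [XOO./OXX.] d6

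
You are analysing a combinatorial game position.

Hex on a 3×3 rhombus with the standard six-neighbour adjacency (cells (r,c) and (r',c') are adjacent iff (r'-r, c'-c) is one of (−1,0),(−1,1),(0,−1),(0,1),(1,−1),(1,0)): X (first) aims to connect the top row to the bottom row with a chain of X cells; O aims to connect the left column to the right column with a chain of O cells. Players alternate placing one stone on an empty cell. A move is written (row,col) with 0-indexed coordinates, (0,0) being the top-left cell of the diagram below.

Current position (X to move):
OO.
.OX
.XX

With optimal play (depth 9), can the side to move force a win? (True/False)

ply 1, X at OO./.OX/.XX | (0,2)=+1→OOX/.OX/.XX*; (1,0)=-1→OO./XOX/.XX; (2,0)=-1→OO./.OX/XXX
ply 2: OOX/.OX/.XX is terminal -1 (O); from OO./.OX/.XX depth 9

X winning at [OO./.OX/.XX]: True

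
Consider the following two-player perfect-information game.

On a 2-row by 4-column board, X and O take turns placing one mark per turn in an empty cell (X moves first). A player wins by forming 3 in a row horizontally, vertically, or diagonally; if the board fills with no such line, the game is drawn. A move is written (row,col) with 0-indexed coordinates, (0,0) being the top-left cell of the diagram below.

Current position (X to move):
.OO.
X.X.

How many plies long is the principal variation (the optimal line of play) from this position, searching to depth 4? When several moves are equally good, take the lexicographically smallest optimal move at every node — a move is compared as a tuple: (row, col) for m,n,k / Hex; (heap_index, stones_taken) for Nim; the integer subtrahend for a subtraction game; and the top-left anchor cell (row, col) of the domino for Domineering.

ply 1, X at .OO./X.X. | (0,0)=-1→XOO./X.X.; (0,3)=-1→.OOX/X.X.; (1,1)=+1→.OO./XXX.*; (1,3)=-1→.OO./X.XX
ply 2: .OO./XXX. is terminal -1 (O); from .OO./X.X. depth 4

PV length from [.OO./X.X.]: 1 ply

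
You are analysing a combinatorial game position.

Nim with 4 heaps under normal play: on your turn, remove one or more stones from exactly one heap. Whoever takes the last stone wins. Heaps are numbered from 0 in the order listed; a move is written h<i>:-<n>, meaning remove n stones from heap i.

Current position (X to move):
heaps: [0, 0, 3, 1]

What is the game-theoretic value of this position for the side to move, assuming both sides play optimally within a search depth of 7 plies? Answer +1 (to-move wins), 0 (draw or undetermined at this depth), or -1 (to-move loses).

p1 X@[(0,0,3,1)]: h2:-1[(0,0,2,1)]-1 h2:-2[(0,0,1,1)]+1* h2:-3[(0,0,0,1)]-1 h3:-1[(0,0,3,0)]-1
p2 O@[(0,0,1,1)]: h2:-1[(0,0,0,1)]-1* h3:-1[(0,0,1,0)]-1
p3 X@[(0,0,0,1)]: h3:-1[(0,0,0,0)]+1*
p4 O@[(0,0,0,0)] terminal -1; root [(0,0,3,1)] d7

value((0,0,3,1), X) = +1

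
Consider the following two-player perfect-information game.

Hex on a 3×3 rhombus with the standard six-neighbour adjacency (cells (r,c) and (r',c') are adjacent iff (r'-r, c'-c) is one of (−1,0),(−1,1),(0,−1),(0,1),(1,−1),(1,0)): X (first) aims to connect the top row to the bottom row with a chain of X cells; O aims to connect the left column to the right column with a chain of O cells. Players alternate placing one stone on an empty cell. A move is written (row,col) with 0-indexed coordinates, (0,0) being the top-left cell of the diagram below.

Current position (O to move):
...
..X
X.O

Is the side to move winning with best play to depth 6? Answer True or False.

O winning at [.../..X/X.O]: False

ply 1, O at .../..X/X.O | (0,0)=-1→O../..X/X.O*; (0,1)=-1→.O./..X/X.O; (0,2)=-1→..O/..X/X.O; (1,0)=-1→.../O.X/X.O; (1,1)=-1→.../.OX/X.O; (2,1)=-1→.../..X/XOO
ply 2, X at O../..X/X.O | (0,1)=+1→OX./..X/X.O*; (0,2)=+1→O.X/..X/X.O; (1,0)=+1→O../X.X/X.O; (1,1)=+1→O../.XX/X.O; (2,1)=+1→O../..X/XXO
ply 3, O at OX./..X/X.O | (0,2)=-1→OXO/..X/X.O*; (1,0)=-1→OX./O.X/X.O; (1,1)=-1→OX./.OX/X.O; (2,1)=-1→OX./..X/XOO
ply 4, X at OXO/..X/X.O | (1,0)=+1→OXO/X.X/X.O*; (1,1)=+1→OXO/.XX/X.O; (2,1)=+1→OXO/..X/XXO
ply 5: OXO/X.X/X.O is terminal -1 (O); from .../..X/X.O depth 6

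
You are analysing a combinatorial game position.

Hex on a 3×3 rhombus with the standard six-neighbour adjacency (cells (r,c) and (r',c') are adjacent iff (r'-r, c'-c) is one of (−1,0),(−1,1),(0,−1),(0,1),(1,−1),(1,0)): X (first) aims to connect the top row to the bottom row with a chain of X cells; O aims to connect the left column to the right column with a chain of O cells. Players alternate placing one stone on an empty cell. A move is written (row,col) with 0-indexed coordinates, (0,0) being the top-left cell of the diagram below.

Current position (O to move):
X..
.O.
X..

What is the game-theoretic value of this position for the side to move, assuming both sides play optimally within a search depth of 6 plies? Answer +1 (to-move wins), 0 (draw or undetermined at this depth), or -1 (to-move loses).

p1 O@[X../.O./X..]: (0,1)[XO./.O./X..]-1 (0,2)[X.O/.O./X..]-1 (1,0)[X../OO./X..]+1* (1,2)[X../.OO/X..]-1 (2,1)[X../.O./XO.]-1 (2,2)[X../.O./X.O]-1
p2 X@[X../OO./X..]: (0,1)[XX./OO./X..]-1* (0,2)[X.X/OO./X..]-1 (1,2)[X../OOX/X..]-1 (2,1)[X../OO./XX.]-1 (2,2)[X../OO./X.X]-1
p3 O@[XX./OO./X..]: (0,2)[XXO/OO./X..]+1* (1,2)[XX./OOO/X..]+1 (2,1)[XX./OO./XO.]+1 (2,2)[XX./OO./X.O]+1
p4 X@[XXO/OO./X..] terminal -1; root [X../.O./X..] d6

value(X../.O./X.., O) = +1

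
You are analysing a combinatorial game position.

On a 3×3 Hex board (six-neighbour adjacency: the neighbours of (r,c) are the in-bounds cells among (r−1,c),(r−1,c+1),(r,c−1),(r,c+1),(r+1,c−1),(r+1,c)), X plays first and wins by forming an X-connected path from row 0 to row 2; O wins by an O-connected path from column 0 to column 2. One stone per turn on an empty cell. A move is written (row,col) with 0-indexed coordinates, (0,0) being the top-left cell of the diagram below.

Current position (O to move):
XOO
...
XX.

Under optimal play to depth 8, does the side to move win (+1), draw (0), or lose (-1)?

p1 O@[XOO/.../XX.]: (1,0)[XOO/O../XX.]+1* (1,1)[XOO/.O./XX.]-1 (1,2)[XOO/..O/XX.]-1 (2,2)[XOO/.../XXO]-1
p2 X@[XOO/O../XX.] terminal -1; root [XOO/.../XX.] d8

value(XOO/.../XX., O) = +1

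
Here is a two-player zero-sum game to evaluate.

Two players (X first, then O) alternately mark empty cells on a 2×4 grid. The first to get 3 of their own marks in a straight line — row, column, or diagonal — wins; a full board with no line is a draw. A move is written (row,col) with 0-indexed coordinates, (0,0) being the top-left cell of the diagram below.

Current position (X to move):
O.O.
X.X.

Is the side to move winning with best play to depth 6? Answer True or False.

ply 1, X at O.O./X.X. | (0,1)=+0→OXO./X.X.; (0,3)=-1→O.OX/X.X.; (1,1)=+1→O.O./XXX.*; (1,3)=-1→O.O./X.XX
ply 2: O.O./XXX. is terminal -1 (O); from O.O./X.X. depth 6

X winning at [O.O./X.X.]: True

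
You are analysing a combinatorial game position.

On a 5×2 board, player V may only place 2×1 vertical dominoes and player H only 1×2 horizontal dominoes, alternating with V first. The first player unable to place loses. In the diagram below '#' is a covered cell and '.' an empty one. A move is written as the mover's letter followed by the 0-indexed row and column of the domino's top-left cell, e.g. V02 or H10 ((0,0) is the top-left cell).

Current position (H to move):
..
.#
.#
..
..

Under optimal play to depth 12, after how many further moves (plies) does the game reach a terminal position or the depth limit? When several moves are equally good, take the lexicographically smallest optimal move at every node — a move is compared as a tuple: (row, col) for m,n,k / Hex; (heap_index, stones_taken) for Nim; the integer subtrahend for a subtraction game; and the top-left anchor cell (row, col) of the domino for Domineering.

PV length from [../.#/.#/../..]: 3 plies

[../.#/.#/../..] H move#1: H00:-1/##/.#/.#/../.., H30:+1/../.#/.#/##/..*, H40:+1/../.#/.#/../##
[../.#/.#/##/..] V move#2: V00:-1/#./##/.#/##/..*, V10:-1/../##/##/##/..
[#./##/.#/##/..] H move#3: H40:+1/#./##/.#/##/##*
[#./##/.#/##/##] end (terminal -1, V#4); searched ../.#/.#/../.. to 12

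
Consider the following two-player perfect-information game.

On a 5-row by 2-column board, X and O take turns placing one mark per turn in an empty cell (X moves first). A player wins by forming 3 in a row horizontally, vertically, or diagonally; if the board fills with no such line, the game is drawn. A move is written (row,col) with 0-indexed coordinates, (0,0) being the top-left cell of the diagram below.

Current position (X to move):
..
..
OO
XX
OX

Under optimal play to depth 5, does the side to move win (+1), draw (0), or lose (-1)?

value(../../OO/XX/OX, X) = 0

p1 X@[../../OO/XX/OX]: (0,0)[X./../OO/XX/OX]+0* (0,1)[.X/../OO/XX/OX]+0 (1,0)[../X./OO/XX/OX]+0 (1,1)[../.X/OO/XX/OX]+0
p2 O@[X./../OO/XX/OX]: (0,1)[XO/../OO/XX/OX]+0* (1,0)[X./O./OO/XX/OX]+0 (1,1)[X./.O/OO/XX/OX]+0
p3 X@[XO/../OO/XX/OX]: (1,0)[XO/X./OO/XX/OX]-1 (1,1)[XO/.X/OO/XX/OX]+0*
p4 O@[XO/.X/OO/XX/OX]: (1,0)[XO/OX/OO/XX/OX]+0*
p5 X@[XO/OX/OO/XX/OX] terminal +0; root [../../OO/XX/OX] d5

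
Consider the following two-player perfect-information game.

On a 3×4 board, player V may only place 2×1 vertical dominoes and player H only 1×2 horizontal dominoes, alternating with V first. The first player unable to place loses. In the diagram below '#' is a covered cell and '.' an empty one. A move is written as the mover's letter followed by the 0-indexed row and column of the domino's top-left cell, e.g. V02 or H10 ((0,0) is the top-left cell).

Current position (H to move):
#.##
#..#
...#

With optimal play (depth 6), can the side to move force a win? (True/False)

H winning at [#.##/#..#/...#]: True

ply 1, H at #.##/#..#/...# | H11=+1→#.##/####/...#*; H20=-1→#.##/#..#/##.#; H21=-1→#.##/#..#/.###
ply 2: #.##/####/...# is terminal -1 (V); from #.##/#..#/...# depth 6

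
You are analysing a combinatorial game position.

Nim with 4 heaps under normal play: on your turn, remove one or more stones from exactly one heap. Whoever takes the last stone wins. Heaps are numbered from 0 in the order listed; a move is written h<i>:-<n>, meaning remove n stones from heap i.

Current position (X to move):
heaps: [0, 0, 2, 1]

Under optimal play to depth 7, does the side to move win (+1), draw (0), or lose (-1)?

[(0,0,2,1)] X move#1: h2:-1:+1/(0,0,1,1)*, h2:-2:-1/(0,0,0,1), h3:-1:-1/(0,0,2,0)
[(0,0,1,1)] O move#2: h2:-1:-1/(0,0,0,1)*, h3:-1:-1/(0,0,1,0)
[(0,0,0,1)] X move#3: h3:-1:+1/(0,0,0,0)*
[(0,0,0,0)] end (terminal -1, O#4); searched (0,0,2,1) to 7

value((0,0,2,1), X) = +1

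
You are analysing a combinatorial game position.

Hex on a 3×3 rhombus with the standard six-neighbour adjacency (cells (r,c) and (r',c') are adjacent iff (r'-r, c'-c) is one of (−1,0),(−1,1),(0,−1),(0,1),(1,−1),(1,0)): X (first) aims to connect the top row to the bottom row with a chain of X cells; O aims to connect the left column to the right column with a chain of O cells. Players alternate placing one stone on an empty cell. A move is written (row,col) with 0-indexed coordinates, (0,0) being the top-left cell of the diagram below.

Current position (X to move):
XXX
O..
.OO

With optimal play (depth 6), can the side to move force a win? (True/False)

X winning at [XXX/O../.OO]: False

[XXX/O../.OO] X move#1: (1,1):-1/XXX/OX./.OO*, (1,2):-1/XXX/O.X/.OO, (2,0):-1/XXX/O../XOO
[XXX/OX./.OO] O move#2: (1,2):-1/XXX/OXO/.OO, (2,0):+1/XXX/OX./OOO*
[XXX/OX./OOO] end (terminal -1, X#3); searched XXX/O../.OO to 6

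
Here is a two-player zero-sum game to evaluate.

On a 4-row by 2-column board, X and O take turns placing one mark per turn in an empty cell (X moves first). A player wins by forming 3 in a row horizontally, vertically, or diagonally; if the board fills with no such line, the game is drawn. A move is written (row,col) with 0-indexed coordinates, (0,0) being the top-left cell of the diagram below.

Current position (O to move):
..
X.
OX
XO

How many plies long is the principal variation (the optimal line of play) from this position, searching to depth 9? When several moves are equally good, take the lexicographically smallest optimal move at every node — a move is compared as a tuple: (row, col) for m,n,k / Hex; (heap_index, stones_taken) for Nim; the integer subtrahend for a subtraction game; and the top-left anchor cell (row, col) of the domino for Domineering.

[../X./OX/XO] O move#1: (0,0):+0/O./X./OX/XO*, (0,1):+0/.O/X./OX/XO, (1,1):+0/../XO/OX/XO
[O./X./OX/XO] X move#2: (0,1):+0/OX/X./OX/XO*, (1,1):+0/O./XX/OX/XO
[OX/X./OX/XO] O move#3: (1,1):+0/OX/XO/OX/XO*
[OX/XO/OX/XO] end (terminal +0, X#4); searched ../X./OX/XO to 9

PV length from [../X./OX/XO]: 3 plies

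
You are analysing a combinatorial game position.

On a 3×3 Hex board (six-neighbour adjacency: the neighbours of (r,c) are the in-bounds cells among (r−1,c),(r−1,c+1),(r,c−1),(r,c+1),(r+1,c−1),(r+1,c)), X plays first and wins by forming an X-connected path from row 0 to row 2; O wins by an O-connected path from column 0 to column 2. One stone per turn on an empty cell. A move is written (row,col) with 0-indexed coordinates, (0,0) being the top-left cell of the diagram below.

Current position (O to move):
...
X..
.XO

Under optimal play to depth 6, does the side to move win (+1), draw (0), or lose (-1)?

value(.../X../.XO, O) = -1

p1 O@[.../X../.XO]: (0,0)[O../X../.XO]-1* (0,1)[.O./X../.XO]-1 (0,2)[..O/X../.XO]-1 (1,1)[.../XO./.XO]-1 (1,2)[.../X.O/.XO]-1 (2,0)[.../X../OXO]-1
p2 X@[O../X../.XO]: (0,1)[OX./X../.XO]+1* (0,2)[O.X/X../.XO]+1 (1,1)[O../XX./.XO]+1 (1,2)[O../X.X/.XO]+1 (2,0)[O../X../XXO]+1
p3 O@[OX./X../.XO]: (0,2)[OXO/X../.XO]-1* (1,1)[OX./XO./.XO]-1 (1,2)[OX./X.O/.XO]-1 (2,0)[OX./X../OXO]-1
p4 X@[OXO/X../.XO]: (1,1)[OXO/XX./.XO]+1* (1,2)[OXO/X.X/.XO]+1 (2,0)[OXO/X../XXO]+1
p5 O@[OXO/XX./.XO] terminal -1; root [.../X../.XO] d6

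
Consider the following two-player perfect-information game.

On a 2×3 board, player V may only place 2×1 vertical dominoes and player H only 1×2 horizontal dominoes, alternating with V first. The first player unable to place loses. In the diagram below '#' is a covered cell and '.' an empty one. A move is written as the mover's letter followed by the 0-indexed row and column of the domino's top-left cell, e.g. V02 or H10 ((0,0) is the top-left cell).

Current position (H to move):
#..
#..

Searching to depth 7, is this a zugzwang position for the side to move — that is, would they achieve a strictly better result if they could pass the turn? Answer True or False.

ply 1, H at #../#.. | H01=+1→###/#..*; H11=+1→#../###
ply 2: ###/#.. is terminal -1 (V); from #../#.. depth 7
if H skipped the turn, V would face:
~ ply 1, V at #../#.. | V01=+1→##./##.*; V02=+1→#.#/#.#
~ ply 2: ##./##. is terminal -1 (H); from #../#.. depth 7
compare (H): move=+1 vs pass=-1

zugzwang(#../#.., H) = False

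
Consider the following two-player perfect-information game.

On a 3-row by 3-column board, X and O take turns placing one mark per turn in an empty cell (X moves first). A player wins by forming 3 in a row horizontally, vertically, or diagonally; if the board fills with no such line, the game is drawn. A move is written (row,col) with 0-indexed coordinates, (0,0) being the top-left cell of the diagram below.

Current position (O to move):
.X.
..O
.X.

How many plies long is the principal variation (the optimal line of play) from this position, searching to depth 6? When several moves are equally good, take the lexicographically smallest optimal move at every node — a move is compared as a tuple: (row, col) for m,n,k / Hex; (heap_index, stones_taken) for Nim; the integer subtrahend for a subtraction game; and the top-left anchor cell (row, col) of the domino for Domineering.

PV length from [.X./..O/.X.]: 5 plies

p1 O@[.X./..O/.X.]: (0,0)[OX./..O/.X.]-1 (0,2)[.XO/..O/.X.]-1 (1,0)[.X./O.O/.X.]-1 (1,1)[.X./.OO/.X.]+1* (2,0)[.X./..O/OX.]-1 (2,2)[.X./..O/.XO]-1
p2 X@[.X./.OO/.X.]: (0,0)[XX./.OO/.X.]-1* (0,2)[.XX/.OO/.X.]-1 (1,0)[.X./XOO/.X.]-1 (2,0)[.X./.OO/XX.]-1 (2,2)[.X./.OO/.XX]-1
p3 O@[XX./.OO/.X.]: (0,2)[XXO/.OO/.X.]+1* (1,0)[XX./OOO/.X.]+1 (2,0)[XX./.OO/OX.]-1 (2,2)[XX./.OO/.XO]-1
p4 X@[XXO/.OO/.X.]: (1,0)[XXO/XOO/.X.]-1* (2,0)[XXO/.OO/XX.]-1 (2,2)[XXO/.OO/.XX]-1
p5 O@[XXO/XOO/.X.]: (2,0)[XXO/XOO/OX.]+1* (2,2)[XXO/XOO/.XO]+1
p6 X@[XXO/XOO/OX.] terminal -1; root [.X./..O/.X.] d6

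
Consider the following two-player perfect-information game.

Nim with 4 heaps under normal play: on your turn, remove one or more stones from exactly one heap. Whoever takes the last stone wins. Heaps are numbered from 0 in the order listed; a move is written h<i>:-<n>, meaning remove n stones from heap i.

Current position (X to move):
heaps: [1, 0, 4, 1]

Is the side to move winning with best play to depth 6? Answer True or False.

X winning at [(1,0,4,1)]: True

ply 1, X at (1,0,4,1) | h0:-1=-1→(0,0,4,1); h2:-1=-1→(1,0,3,1); h2:-2=-1→(1,0,2,1); h2:-3=-1→(1,0,1,1); h2:-4=+1→(1,0,0,1)*; h3:-1=-1→(1,0,4,0)
ply 2, O at (1,0,0,1) | h0:-1=-1→(0,0,0,1)*; h3:-1=-1→(1,0,0,0)
ply 3, X at (0,0,0,1) | h3:-1=+1→(0,0,0,0)*
ply 4: (0,0,0,0) is terminal -1 (O); from (1,0,4,1) depth 6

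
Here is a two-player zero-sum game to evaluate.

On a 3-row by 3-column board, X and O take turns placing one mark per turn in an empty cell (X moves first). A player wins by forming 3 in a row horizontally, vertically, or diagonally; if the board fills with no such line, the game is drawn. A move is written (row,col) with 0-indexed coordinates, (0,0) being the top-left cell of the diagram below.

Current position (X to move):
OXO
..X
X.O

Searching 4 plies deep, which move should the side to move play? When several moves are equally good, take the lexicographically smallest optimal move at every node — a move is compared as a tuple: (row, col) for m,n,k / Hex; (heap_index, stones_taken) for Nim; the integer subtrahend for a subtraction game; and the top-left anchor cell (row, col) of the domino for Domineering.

[OXO/..X/X.O] X move#1: (1,0):-1/OXO/X.X/X.O, (1,1):+1/OXO/.XX/X.O*, (2,1):-1/OXO/..X/XXO
[OXO/.XX/X.O] O move#2: (1,0):-1/OXO/OXX/X.O*, (2,1):-1/OXO/.XX/XOO
[OXO/OXX/X.O] X move#3: (2,1):+1/OXO/OXX/XXO*
[OXO/OXX/XXO] end (terminal -1, O#4); searched OXO/..X/X.O to 4

X's best at [OXO/..X/X.O]: (1,1)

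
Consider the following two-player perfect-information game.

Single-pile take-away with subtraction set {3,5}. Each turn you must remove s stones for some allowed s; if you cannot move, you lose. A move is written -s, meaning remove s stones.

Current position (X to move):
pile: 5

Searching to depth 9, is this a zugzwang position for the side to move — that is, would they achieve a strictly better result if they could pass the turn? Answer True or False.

zugzwang(5, X) = False

[5] X move#1: -3:+1/2*, -5:+1/0
[2] end (terminal -1, O#2); searched 5 to 9
if X skipped the turn, O would face:
~ [5] O move#1: -3:+1/2*, -5:+1/0
~ [2] end (terminal -1, X#2); searched 5 to 9
compare (X): move=+1 vs pass=-1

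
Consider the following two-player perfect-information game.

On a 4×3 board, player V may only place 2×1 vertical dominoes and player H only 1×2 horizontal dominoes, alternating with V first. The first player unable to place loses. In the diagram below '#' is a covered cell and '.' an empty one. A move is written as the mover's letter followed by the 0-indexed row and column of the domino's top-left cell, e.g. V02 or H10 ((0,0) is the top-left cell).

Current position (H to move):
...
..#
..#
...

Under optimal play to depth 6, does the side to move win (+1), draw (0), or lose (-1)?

[.../..#/..#/...] H move#1: H00:-1/##./..#/..#/...*, H01:-1/.##/..#/..#/..., H10:-1/.../###/..#/..., H20:-1/.../..#/###/..., H30:-1/.../..#/..#/##., H31:-1/.../..#/..#/.##
[##./..#/..#/...] V move#2: V10:+1/##./#.#/#.#/...*, V11:+1/##./.##/.##/..., V20:+1/##./..#/#.#/#.., V21:+1/##./..#/.##/.#.
[##./#.#/#.#/...] H move#3: H30:-1/##./#.#/#.#/##.*, H31:-1/##./#.#/#.#/.##
[##./#.#/#.#/##.] V move#4: V11:+1/##./###/###/##.*
[##./###/###/##.] end (terminal -1, H#5); searched .../..#/..#/... to 6

value(.../..#/..#/..., H) = -1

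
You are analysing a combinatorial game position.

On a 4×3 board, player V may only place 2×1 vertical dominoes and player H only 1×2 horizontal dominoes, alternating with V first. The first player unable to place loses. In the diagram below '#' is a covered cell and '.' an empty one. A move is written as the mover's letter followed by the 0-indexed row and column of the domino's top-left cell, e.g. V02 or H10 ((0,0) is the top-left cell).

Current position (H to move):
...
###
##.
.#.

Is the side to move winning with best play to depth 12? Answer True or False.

H winning at [.../###/##./.#.]: False

p1 H@[.../###/##./.#.]: H00[##./###/##./.#.]-1* H01[.##/###/##./.#.]-1
p2 V@[##./###/##./.#.]: V22[##./###/###/.##]+1*
p3 H@[##./###/###/.##] terminal -1; root [.../###/##./.#.] d12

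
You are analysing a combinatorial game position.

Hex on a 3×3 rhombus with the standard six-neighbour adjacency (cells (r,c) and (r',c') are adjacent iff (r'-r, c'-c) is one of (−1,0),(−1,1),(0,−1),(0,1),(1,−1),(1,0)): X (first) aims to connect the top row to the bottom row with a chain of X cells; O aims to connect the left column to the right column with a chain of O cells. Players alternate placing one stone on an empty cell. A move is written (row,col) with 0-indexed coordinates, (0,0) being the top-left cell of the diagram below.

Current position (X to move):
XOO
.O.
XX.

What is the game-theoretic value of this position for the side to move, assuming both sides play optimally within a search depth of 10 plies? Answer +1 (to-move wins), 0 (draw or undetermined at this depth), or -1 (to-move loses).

ply 1, X at XOO/.O./XX. | (1,0)=+1→XOO/XO./XX.*; (1,2)=-1→XOO/.OX/XX.; (2,2)=-1→XOO/.O./XXX
ply 2: XOO/XO./XX. is terminal -1 (O); from XOO/.O./XX. depth 10

value(XOO/.O./XX., X) = +1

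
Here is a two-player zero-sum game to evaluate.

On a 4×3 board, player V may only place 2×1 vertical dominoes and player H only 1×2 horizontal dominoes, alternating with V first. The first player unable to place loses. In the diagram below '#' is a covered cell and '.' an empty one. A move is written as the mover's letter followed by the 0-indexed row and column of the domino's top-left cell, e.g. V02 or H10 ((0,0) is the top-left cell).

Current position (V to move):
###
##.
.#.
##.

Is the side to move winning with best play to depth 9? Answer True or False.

ply 1, V at ###/##./.#./##. | V12=+1→###/###/.##/##.*; V22=+1→###/##./.##/###
ply 2: ###/###/.##/##. is terminal -1 (H); from ###/##./.#./##. depth 9

V winning at [###/##./.#./##.]: True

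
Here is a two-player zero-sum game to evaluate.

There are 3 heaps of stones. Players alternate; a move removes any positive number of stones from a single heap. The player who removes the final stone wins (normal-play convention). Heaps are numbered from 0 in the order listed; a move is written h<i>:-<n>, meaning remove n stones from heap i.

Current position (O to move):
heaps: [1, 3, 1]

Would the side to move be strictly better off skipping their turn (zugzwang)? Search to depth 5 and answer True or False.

zugzwang((1,3,1), O) = False

[(1,3,1)] O move#1: h0:-1:-1/(0,3,1), h1:-1:-1/(1,2,1), h1:-2:-1/(1,1,1), h1:-3:+1/(1,0,1)*, h2:-1:-1/(1,3,0)
[(1,0,1)] X move#2: h0:-1:-1/(0,0,1)*, h2:-1:-1/(1,0,0)
[(0,0,1)] O move#3: h2:-1:+1/(0,0,0)*
[(0,0,0)] end (terminal -1, X#4); searched (1,3,1) to 5
if O skipped the turn, X would face:
~ [(1,3,1)] X move#1: h0:-1:-1/(0,3,1), h1:-1:-1/(1,2,1), h1:-2:-1/(1,1,1), h1:-3:+1/(1,0,1)*, h2:-1:-1/(1,3,0)
~ [(1,0,1)] O move#2: h0:-1:-1/(0,0,1)*, h2:-1:-1/(1,0,0)
~ [(0,0,1)] X move#3: h2:-1:+1/(0,0,0)*
~ [(0,0,0)] end (terminal -1, O#4); searched (1,3,1) to 5
compare (O): move=+1 vs pass=-1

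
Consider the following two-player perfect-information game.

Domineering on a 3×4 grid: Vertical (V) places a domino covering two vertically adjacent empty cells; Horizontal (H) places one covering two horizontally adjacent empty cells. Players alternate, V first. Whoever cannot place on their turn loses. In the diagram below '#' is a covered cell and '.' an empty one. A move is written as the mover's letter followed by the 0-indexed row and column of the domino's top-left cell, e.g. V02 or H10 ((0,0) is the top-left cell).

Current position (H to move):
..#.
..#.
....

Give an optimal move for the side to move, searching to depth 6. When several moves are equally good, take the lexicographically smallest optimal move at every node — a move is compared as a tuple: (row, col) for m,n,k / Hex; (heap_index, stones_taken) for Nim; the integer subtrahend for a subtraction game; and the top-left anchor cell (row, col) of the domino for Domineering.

H's best at [..#./..#./....]: H10

p1 H@[..#./..#./....]: H00[###./..#./....]-1 H10[..#./###./....]+1* H20[..#./..#./##..]-1 H21[..#./..#./.##.]-1 H22[..#./..#./..##]-1
p2 V@[..#./###./....]: V03[..##/####/....]-1* V13[..#./####/...#]-1
p3 H@[..##/####/....]: H00[####/####/....]+1* H20[..##/####/##..]+1 H21[..##/####/.##.]+1 H22[..##/####/..##]+1
p4 V@[####/####/....] terminal -1; root [..#./..#./....] d6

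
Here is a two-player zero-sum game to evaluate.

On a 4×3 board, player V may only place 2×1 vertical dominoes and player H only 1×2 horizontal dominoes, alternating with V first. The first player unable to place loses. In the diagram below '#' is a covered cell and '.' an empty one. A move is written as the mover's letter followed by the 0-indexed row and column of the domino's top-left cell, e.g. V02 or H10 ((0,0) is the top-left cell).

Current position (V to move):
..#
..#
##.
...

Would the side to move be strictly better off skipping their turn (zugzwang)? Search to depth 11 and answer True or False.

[..#/..#/##./...] V move#1: V00:+1/#.#/#.#/##./...*, V01:+1/.##/.##/##./..., V22:-1/..#/..#/###/..#
[#.#/#.#/##./...] H move#2: H30:-1/#.#/#.#/##./##.*, H31:-1/#.#/#.#/##./.##
[#.#/#.#/##./##.] V move#3: V01:+1/###/###/##./##.*, V22:+1/#.#/#.#/###/###
[###/###/##./##.] end (terminal -1, H#4); searched ..#/..#/##./... to 11
suppose V passes — search the same position with H to move:
pass> [..#/..#/##./...] H move#1: H00:+1/###/..#/##./...*, H10:+1/..#/###/##./..., H30:-1/..#/..#/##./##., H31:-1/..#/..#/##./.##
pass> [###/..#/##./...] V move#2: V22:-1/###/..#/###/..#*
pass> [###/..#/###/..#] H move#3: H10:+1/###/###/###/..#*, H30:+1/###/..#/###/###
pass> [###/###/###/..#] end (terminal -1, V#4); searched ..#/..#/##./... to 11
for V: play +1, pass -1

zugzwang(..#/..#/##./..., V) = False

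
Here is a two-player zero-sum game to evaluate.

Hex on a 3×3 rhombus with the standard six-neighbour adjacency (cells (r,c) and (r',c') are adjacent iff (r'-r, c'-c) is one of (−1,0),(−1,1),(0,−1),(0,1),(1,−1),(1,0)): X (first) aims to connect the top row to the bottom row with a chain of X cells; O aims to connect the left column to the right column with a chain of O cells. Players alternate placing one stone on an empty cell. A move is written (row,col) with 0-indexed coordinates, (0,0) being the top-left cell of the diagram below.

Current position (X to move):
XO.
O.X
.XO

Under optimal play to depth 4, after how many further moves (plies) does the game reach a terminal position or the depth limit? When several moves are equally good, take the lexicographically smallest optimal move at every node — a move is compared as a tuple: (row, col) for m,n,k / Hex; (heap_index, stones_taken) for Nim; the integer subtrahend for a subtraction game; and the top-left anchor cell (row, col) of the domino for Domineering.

PV length from [XO./O.X/.XO]: 1 ply

ply 1, X at XO./O.X/.XO | (0,2)=+1→XOX/O.X/.XO*; (1,1)=-1→XO./OXX/.XO; (2,0)=-1→XO./O.X/XXO
ply 2: XOX/O.X/.XO is terminal -1 (O); from XO./O.X/.XO depth 4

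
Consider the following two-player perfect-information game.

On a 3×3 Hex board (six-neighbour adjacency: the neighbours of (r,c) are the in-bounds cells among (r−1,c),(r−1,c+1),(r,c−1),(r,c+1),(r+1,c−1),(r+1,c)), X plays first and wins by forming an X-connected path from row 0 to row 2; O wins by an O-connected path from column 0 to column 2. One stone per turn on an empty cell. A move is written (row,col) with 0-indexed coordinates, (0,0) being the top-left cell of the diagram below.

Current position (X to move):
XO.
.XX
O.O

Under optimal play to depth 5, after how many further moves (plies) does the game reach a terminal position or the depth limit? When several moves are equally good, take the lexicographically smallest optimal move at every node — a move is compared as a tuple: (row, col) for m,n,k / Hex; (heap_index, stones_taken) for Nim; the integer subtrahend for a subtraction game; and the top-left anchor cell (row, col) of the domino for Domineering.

p1 X@[XO./.XX/O.O]: (0,2)[XOX/.XX/O.O]-1 (1,0)[XO./XXX/O.O]-1 (2,1)[XO./.XX/OXO]+1*
p2 O@[XO./.XX/OXO]: (0,2)[XOO/.XX/OXO]-1* (1,0)[XO./OXX/OXO]-1
p3 X@[XOO/.XX/OXO]: (1,0)[XOO/XXX/OXO]+1*
p4 O@[XOO/XXX/OXO] terminal -1; root [XO./.XX/O.O] d5

PV length from [XO./.XX/O.O]: 3 plies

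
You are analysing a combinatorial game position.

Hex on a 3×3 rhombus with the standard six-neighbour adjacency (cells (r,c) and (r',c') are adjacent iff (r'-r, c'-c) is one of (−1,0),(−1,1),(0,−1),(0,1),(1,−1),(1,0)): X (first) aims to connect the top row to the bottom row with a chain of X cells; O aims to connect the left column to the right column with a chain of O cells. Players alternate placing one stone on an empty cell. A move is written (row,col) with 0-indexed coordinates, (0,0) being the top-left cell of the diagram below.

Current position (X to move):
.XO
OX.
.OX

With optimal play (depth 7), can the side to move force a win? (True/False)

[.XO/OX./.OX] X move#1: (0,0):+1/XXO/OX./.OX*, (1,2):+1/.XO/OXX/.OX, (2,0):+1/.XO/OX./XOX
[XXO/OX./.OX] O move#2: (1,2):-1/XXO/OXO/.OX*, (2,0):-1/XXO/OX./OOX
[XXO/OXO/.OX] X move#3: (2,0):+1/XXO/OXO/XOX*
[XXO/OXO/XOX] end (terminal -1, O#4); searched .XO/OX./.OX to 7

X winning at [.XO/OX./.OX]: True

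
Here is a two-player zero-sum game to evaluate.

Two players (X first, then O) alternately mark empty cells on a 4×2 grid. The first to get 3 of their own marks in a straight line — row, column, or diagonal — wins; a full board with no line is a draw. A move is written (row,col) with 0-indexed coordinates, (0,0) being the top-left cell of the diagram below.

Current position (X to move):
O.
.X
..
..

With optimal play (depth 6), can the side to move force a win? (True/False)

ply 1, X at O./.X/../.. | (0,1)=+0→OX/.X/../..; (1,0)=+0→O./XX/../..; (2,0)=+0→O./.X/X./..; (2,1)=+1→O./.X/.X/..*; (3,0)=+0→O./.X/../X.; (3,1)=+0→O./.X/../.X
ply 2, O at O./.X/.X/.. | (0,1)=-1→OO/.X/.X/..*; (1,0)=-1→O./OX/.X/..; (2,0)=-1→O./.X/OX/..; (3,0)=-1→O./.X/.X/O.; (3,1)=-1→O./.X/.X/.O
ply 3, X at OO/.X/.X/.. | (1,0)=+0→OO/XX/.X/..; (2,0)=+0→OO/.X/XX/..; (3,0)=+0→OO/.X/.X/X.; (3,1)=+1→OO/.X/.X/.X*
ply 4: OO/.X/.X/.X is terminal -1 (O); from O./.X/../.. depth 6

X winning at [O./.X/../..]: True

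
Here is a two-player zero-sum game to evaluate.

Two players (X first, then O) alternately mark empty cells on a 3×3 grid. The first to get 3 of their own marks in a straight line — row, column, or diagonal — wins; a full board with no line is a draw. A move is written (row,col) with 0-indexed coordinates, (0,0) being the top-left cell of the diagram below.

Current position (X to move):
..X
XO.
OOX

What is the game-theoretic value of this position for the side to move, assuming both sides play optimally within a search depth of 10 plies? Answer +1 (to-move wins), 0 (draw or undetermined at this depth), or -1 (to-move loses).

p1 X@[..X/XO./OOX]: (0,0)[X.X/XO./OOX]-1 (0,1)[.XX/XO./OOX]+1* (1,2)[..X/XOX/OOX]+1
p2 O@[.XX/XO./OOX]: (0,0)[OXX/XO./OOX]-1* (1,2)[.XX/XOO/OOX]-1
p3 X@[OXX/XO./OOX]: (1,2)[OXX/XOX/OOX]+1*
p4 O@[OXX/XOX/OOX] terminal -1; root [..X/XO./OOX] d10

value(..X/XO./OOX, X) = +1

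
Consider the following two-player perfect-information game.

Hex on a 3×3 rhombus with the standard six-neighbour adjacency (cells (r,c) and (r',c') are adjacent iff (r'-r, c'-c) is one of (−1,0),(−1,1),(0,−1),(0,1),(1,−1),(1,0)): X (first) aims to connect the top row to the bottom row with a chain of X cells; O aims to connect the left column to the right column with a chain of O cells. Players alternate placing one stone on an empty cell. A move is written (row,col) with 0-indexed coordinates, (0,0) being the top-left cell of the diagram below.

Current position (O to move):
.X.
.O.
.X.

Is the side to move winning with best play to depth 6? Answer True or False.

O winning at [.X./.O./.X.]: True

p1 O@[.X./.O./.X.]: (0,0)[OX./.O./.X.]+1* (0,2)[.XO/.O./.X.]+1 (1,0)[.X./OO./.X.]+1 (1,2)[.X./.OO/.X.]+1 (2,0)[.X./.O./OX.]+1 (2,2)[.X./.O./.XO]+1
p2 X@[OX./.O./.X.]: (0,2)[OXX/.O./.X.]-1* (1,0)[OX./XO./.X.]-1 (1,2)[OX./.OX/.X.]-1 (2,0)[OX./.O./XX.]-1 (2,2)[OX./.O./.XX]-1
p3 O@[OXX/.O./.X.]: (1,0)[OXX/OO./.X.]-1 (1,2)[OXX/.OO/.X.]+1* (2,0)[OXX/.O./OX.]-1 (2,2)[OXX/.O./.XO]-1
p4 X@[OXX/.OO/.X.]: (1,0)[OXX/XOO/.X.]-1* (2,0)[OXX/.OO/XX.]-1 (2,2)[OXX/.OO/.XX]-1
p5 O@[OXX/XOO/.X.]: (2,0)[OXX/XOO/OX.]+1* (2,2)[OXX/XOO/.XO]-1
p6 X@[OXX/XOO/OX.] terminal -1; root [.X./.O./.X.] d6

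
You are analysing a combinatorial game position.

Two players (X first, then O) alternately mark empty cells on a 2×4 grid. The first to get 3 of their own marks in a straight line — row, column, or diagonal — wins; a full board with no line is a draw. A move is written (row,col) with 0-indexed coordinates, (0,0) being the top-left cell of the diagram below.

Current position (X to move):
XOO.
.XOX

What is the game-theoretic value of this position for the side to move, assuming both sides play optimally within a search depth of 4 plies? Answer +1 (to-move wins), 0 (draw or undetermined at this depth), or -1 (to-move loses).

value(XOO./.XOX, X) = 0

[XOO./.XOX] X move#1: (0,3):+0/XOOX/.XOX*, (1,0):-1/XOO./XXOX
[XOOX/.XOX] O move#2: (1,0):+0/XOOX/OXOX*
[XOOX/OXOX] end (terminal +0, X#3); searched XOO./.XOX to 4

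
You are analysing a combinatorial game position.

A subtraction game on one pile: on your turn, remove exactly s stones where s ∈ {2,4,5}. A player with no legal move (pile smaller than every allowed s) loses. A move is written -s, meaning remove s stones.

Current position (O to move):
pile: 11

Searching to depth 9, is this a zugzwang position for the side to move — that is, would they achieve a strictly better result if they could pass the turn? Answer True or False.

zugzwang(11, O) = False

p1 O@[11]: -2[9]-1 -4[7]+1* -5[6]-1
p2 X@[7]: -2[5]-1* -4[3]-1 -5[2]-1
p3 O@[5]: -2[3]-1 -4[1]+1* -5[0]+1
p4 X@[1] terminal -1; root [11] d9
suppose O passes — search the same position with X to move:
pass> p1 X@[11]: -2[9]-1 -4[7]+1* -5[6]-1
pass> p2 O@[7]: -2[5]-1* -4[3]-1 -5[2]-1
pass> p3 X@[5]: -2[3]-1 -4[1]+1* -5[0]+1
pass> p4 O@[1] terminal -1; root [11] d9
for O: play +1, pass -1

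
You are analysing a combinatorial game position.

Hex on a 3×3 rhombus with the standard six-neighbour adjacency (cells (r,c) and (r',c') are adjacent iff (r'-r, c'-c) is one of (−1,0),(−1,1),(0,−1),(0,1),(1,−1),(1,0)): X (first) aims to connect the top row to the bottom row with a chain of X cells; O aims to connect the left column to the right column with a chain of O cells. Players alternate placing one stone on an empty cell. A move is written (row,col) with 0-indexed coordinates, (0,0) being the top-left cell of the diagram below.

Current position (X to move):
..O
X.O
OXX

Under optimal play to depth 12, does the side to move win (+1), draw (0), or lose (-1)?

p1 X@[..O/X.O/OXX]: (0,0)[X.O/X.O/OXX]-1 (0,1)[.XO/X.O/OXX]-1 (1,1)[..O/XXO/OXX]+1*
p2 O@[..O/XXO/OXX]: (0,0)[O.O/XXO/OXX]-1* (0,1)[.OO/XXO/OXX]-1
p3 X@[O.O/XXO/OXX]: (0,1)[OXO/XXO/OXX]+1*
p4 O@[OXO/XXO/OXX] terminal -1; root [..O/X.O/OXX] d12

value(..O/X.O/OXX, X) = +1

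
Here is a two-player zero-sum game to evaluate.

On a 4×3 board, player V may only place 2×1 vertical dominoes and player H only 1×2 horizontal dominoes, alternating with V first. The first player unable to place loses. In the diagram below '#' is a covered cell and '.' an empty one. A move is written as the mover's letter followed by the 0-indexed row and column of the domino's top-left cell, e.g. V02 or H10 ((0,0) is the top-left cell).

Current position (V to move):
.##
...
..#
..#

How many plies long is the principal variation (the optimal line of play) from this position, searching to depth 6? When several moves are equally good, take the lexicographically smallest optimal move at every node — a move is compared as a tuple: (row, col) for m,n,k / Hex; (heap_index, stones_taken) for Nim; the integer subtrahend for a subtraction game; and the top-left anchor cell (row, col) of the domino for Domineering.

ply 1, V at .##/.../..#/..# | V00=-1→###/#../..#/..#; V10=+1→.##/#../#.#/..#*; V11=+1→.##/.#./.##/..#; V20=+1→.##/.../#.#/#.#; V21=+1→.##/.../.##/.##
ply 2, H at .##/#../#.#/..# | H11=-1→.##/###/#.#/..#*; H30=-1→.##/#../#.#/###
ply 3, V at .##/###/#.#/..# | V21=+1→.##/###/###/.##*
ply 4: .##/###/###/.## is terminal -1 (H); from .##/.../..#/..# depth 6

PV length from [.##/.../..#/..#]: 3 plies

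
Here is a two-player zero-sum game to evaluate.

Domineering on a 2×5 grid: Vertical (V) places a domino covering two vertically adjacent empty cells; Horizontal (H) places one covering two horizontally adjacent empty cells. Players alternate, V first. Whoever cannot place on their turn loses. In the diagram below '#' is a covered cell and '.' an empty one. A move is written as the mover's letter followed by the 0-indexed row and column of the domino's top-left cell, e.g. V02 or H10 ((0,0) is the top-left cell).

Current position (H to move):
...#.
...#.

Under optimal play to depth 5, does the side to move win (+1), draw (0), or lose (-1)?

value(...#./...#., H) = -1

[...#./...#.] H move#1: H00:-1/##.#./...#.*, H01:-1/.###./...#., H10:-1/...#./##.#., H11:-1/...#./.###.
[##.#./...#.] V move#2: V02:+1/####./..##.*, V04:-1/##.##/...##
[####./..##.] H move#3: H10:-1/####./####.*
[####./####.] V move#4: V04:+1/#####/#####*
[#####/#####] end (terminal -1, H#5); searched ...#./...#. to 5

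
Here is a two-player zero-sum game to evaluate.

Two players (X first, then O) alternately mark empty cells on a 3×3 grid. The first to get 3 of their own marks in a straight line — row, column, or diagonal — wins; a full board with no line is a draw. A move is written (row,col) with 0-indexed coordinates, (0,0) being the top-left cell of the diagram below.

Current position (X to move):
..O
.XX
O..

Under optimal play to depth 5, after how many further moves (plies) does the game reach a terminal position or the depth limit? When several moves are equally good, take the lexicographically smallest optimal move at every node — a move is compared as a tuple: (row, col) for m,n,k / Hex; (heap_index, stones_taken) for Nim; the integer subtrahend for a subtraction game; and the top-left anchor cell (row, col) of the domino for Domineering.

PV length from [..O/.XX/O..]: 3 plies

p1 X@[..O/.XX/O..]: (0,0)[X.O/.XX/O..]+1* (0,1)[.XO/.XX/O..]+1 (1,0)[..O/XXX/O..]+1 (2,1)[..O/.XX/OX.]+1 (2,2)[..O/.XX/O.X]+1
p2 O@[X.O/.XX/O..]: (0,1)[XOO/.XX/O..]-1* (1,0)[X.O/OXX/O..]-1 (2,1)[X.O/.XX/OO.]-1 (2,2)[X.O/.XX/O.O]-1
p3 X@[XOO/.XX/O..]: (1,0)[XOO/XXX/O..]+1* (2,1)[XOO/.XX/OX.]+1 (2,2)[XOO/.XX/O.X]+1
p4 O@[XOO/XXX/O..] terminal -1; root [..O/.XX/O..] d5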